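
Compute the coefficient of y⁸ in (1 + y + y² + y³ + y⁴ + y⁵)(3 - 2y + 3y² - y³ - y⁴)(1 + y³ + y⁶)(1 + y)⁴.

(1 + y + y² + y³ + y⁴ + y⁵) has coefficients 1,1,1,1,1,1 for degrees 0…5.
(3 - 2y + 3y² - y³ - y⁴) has coefficients 3,-2,3,-1,-1,0,0,0,0 for degrees 0…8.
Multiplying by (1 + y³ + y⁶) gives running coefficients 3,-2,3,2,-3,3,2,-3,3 for degrees 0…8.
Finally multiplying by (1 + y)⁴, the product of all factors after the first has coefficients 3,10,13,14,18,13,7,13,12 for degrees 0…8.
[y⁸] = 1·12 + 1·13 + 1·7 + 1·13 + 1·18 + 1·14 = 77.

77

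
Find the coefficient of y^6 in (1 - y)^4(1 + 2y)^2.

(1 - y)^4 has coefficients 1,-4,6,-4,1 for degrees 0…4.
(1 + 2y)^2 has coefficients 1,4,4,0,0,0,0 for degrees 0…6.
[y^6] = 1·0 − 4·0 + 6·0 − 4·0 + 1·4 = 4.

4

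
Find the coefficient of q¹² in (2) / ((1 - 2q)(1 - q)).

The denominator gives the recurrence a_n = 3a_(n−1) − 2a_(n−2) for n ≥ 2; the numerator fixes a_0 = 2, a_1 = 6.
Iterating: 2, 6, 14, 30, 62, 126, 254, 510, 1022, 2046, 4094, 8190, 16382, so a_12 = 16382.

16382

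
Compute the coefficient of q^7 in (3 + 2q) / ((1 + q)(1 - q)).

The denominator gives the recurrence a_n = a_(n−2) for n ≥ 3; the numerator fixes a_0 = 3, a_1 = 2, a_2 = 3.
Iterating: 3, 2, 3, 2, 3, 2, 3, 2, so a_7 = 2.

2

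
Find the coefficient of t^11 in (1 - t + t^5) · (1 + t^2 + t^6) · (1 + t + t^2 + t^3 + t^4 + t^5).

2

(1 - t + t^5) has coefficients 1,-1,0,0,0,1 for degrees 0…5.
(1 + t^2 + t^6) has coefficients 1,0,1,0,0,0,1,0,0,0,0,0 for degrees 0…11.
Finally multiplying by (1 + t + t^2 + t^3 + t^4 + t^5), the product of all factors after the first has coefficients 1,1,2,2,2,2,2,2,1,1,1,1 for degrees 0…11.
[t^11] = 1·1 − 1·1 + 1·2 = 2.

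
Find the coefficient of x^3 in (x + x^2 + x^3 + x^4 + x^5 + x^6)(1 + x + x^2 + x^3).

3

(x + x^2 + x^3 + x^4 + x^5 + x^6) has coefficients 0,1,1,1 for degrees 0…3.
(1 + x + x^2 + x^3) has coefficients 1,1,1,1 for degrees 0…3.
[x^3] = 1·1 + 1·1 + 1·1 = 3.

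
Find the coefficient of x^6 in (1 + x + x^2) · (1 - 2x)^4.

16

(1 + x + x^2) has coefficients 1,1,1 for degrees 0…2.
(1 - 2x)^4 has coefficients 1,-8,24,-32,16,0,0 for degrees 0…6.
[x^6] = 1·0 + 1·0 + 1·16 = 16.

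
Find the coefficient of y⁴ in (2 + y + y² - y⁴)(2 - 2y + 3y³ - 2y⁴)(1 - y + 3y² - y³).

-5

(2 + y + y² - y⁴) has coefficients 2,1,1,0,-1 for degrees 0…4.
(2 - 2y + 3y³ - 2y⁴) has coefficients 2,-2,0,3,-2 for degrees 0…4.
Finally multiplying by (1 - y + 3y² - y³), the product of all factors after the first has coefficients 2,-4,8,-5,-3 for degrees 0…4.
[y⁴] = 2·(-3) + 1·(-5) + 1·8 − 1·2 = -5.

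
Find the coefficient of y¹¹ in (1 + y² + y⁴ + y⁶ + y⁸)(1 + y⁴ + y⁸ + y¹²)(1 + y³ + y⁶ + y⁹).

(1 + y² + y⁴ + y⁶ + y⁸) has coefficients 1,0,1,0,1,0,1,0,1 for degrees 0…8.
(1 + y⁴ + y⁸ + y¹²) has coefficients 1,0,0,0,1,0,0,0,1,0,0,0 for degrees 0…11.
Finally multiplying by (1 + y³ + y⁶ + y⁹), the product of all factors after the first has coefficients 1,0,0,1,1,0,1,1,1,1,1,1 for degrees 0…11.
[y¹¹] = 1·1 + 1·1 + 1·1 + 1·0 + 1·1 = 4.

4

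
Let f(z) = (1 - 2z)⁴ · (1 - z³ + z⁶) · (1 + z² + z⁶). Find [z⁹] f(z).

-89

(1 - 2z)⁴ has coefficients 1,-8,24,-32,16 for degrees 0…4.
(1 - z³ + z⁶) has coefficients 1,0,0,-1,0,0,1,0,0,0 for degrees 0…9.
Finally multiplying by (1 + z² + z⁶), the product of all factors after the first has coefficients 1,0,1,-1,0,-1,2,0,1,-1 for degrees 0…9.
[z⁹] = 1·(-1) − 8·1 + 24·0 − 32·2 + 16·(-1) = -89.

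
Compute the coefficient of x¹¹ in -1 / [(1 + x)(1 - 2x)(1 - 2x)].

The denominator gives the recurrence a_n = 3a_(n−1) − 4a_(n−3) for n ≥ 3; the numerator fixes a_0 = -1, a_1 = -3, a_2 = -9.
Iterating: -1, -3, -9, -23, -57, -135, -313, -711, -1593, -3527, -7737, -16839, so a_11 = -16839.

-16839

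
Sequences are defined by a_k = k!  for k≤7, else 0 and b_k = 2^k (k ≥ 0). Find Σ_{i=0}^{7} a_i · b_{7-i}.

Write out a_i and b_{7-i} for i = 0,…,7 and sum the products.
Σ = 1·128 + 1·64 + 2·32 + 6·16 + 24·8 + 120·4 + 720·2 + 5040·1 = 7504.

7504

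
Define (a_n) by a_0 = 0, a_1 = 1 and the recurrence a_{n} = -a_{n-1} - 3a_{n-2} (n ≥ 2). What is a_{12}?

-160

The ordinary generating function has denominator 1 + t + 3t^2.
Iterating the recurrence: a_0,…,a_{12} = 0, 1, -1, -2, 5, 1, -16, 13, 35, -74, -31, 253, -160.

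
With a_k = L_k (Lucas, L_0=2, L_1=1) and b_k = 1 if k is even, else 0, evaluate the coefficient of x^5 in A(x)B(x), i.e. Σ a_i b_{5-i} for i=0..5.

This is [x^5] in the product of the two ordinary generating functions.
Σ = 2·0 + 1·1 + 3·0 + 4·1 + 7·0 + 11·1 = 16.

16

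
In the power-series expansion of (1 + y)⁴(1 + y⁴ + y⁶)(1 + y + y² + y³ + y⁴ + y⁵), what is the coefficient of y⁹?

(1 + y)⁴ has coefficients 1,4,6,4,1 for degrees 0…4.
(1 + y⁴ + y⁶) has coefficients 1,0,0,0,1,0,1,0,0,0 for degrees 0…9.
Finally multiplying by (1 + y + y² + y³ + y⁴ + y⁵), the product of all factors after the first has coefficients 1,1,1,1,2,2,2,2,2,2 for degrees 0…9.
[y⁹] = 1·2 + 4·2 + 6·2 + 4·2 + 1·2 = 32.

32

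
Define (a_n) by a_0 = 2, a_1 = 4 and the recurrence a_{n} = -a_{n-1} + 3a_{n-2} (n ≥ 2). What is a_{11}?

3778

The ordinary generating function has denominator 1 + q - 3q^2.
Iterating the recurrence: a_0,…,a_{11} = 2, 4, 2, 10, -4, 34, -46, 148, -286, 730, -1588, 3778.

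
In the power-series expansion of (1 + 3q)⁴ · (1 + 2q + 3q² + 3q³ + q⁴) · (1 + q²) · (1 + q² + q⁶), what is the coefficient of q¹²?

1198

(1 + 3q)⁴ has coefficients 1,12,54,108,81 for degrees 0…4.
(1 + 2q + 3q² + 3q³ + q⁴) has coefficients 1,2,3,3,1,0,0,0,0,0,0,0,0 for degrees 0…12.
Multiplying by (1 + q²) gives running coefficients 1,2,4,5,4,3,1,0,0,0,0,0,0 for degrees 0…12.
Finally multiplying by (1 + q² + q⁶), the product of all factors after the first has coefficients 1,2,5,7,8,8,6,5,5,5,4,3,1 for degrees 0…12.
[q¹²] = 1·1 + 12·3 + 54·4 + 108·5 + 81·5 = 1198.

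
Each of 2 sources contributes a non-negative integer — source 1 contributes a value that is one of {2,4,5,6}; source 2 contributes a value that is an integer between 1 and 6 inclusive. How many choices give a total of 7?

The generating function for the choices is (y² + y⁴ + y⁵ + y⁶)·(y + y² + y³ + y⁴ + y⁵ + y⁶); the count is [y⁷].
(y² + y⁴ + y⁵ + y⁶) has coefficients 0,0,1,0,1,1,1 for degrees 0…6.
(y + y² + y³ + y⁴ + y⁵ + y⁶) has coefficients 0,1,1,1,1,1,1,0 for degrees 0…7.
[y⁷] = 1·1 + 1·1 + 1·1 + 1·1 = 4.

4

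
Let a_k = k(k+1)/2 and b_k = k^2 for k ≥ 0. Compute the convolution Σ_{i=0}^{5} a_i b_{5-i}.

77

The convolution is the x^5 coefficient of A(x)B(x).
Σ = 0·25 + 1·16 + 3·9 + 6·4 + 10·1 + 15·0 = 77.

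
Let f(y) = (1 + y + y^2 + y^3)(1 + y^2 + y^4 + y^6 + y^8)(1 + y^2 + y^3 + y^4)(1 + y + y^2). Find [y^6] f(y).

(1 + y + y^2 + y^3) has coefficients 1,1,1,1 for degrees 0…3.
(1 + y^2 + y^4 + y^6 + y^8) has coefficients 1,0,1,0,1,0,1 for degrees 0…6.
Multiplying by (1 + y^2 + y^3 + y^4) gives running coefficients 1,0,2,1,3,1,3 for degrees 0…6.
Finally multiplying by (1 + y + y^2), the product of all factors after the first has coefficients 1,1,3,3,6,5,7 for degrees 0…6.
[y^6] = 1·7 + 1·5 + 1·6 + 1·3 = 21.

21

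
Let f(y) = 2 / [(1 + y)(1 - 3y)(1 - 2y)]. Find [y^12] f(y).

Partial fractions give a closed form: a_n = (1/6)·(-1)^n + (9/2)·3^n + (-8/3)·2^n.
At n = 12: a_12 = 2380562.

2380562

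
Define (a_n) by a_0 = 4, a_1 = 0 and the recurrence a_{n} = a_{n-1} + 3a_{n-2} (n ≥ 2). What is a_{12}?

The ordinary generating function has denominator 1 - t - 3t^2.
Iterating the recurrence: a_0,…,a_{12} = 4, 0, 12, 12, 48, 84, 228, 480, 1164, 2604, 6096, 13908, 32196.

32196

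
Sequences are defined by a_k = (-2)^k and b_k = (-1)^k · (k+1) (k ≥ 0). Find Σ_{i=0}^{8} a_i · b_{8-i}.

1013

This is [x^8] in the product of the two ordinary generating functions.
Σ = 1·9 − 2·(-8) + 4·7 − 8·(-6) + 16·5 − 32·(-4) + 64·3 − 128·(-2) + 256·1 = 1013.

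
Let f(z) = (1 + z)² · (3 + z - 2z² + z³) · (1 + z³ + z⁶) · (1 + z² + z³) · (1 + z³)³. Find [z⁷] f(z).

90

(1 + z)² has coefficients 1,2,1 for degrees 0…2.
(3 + z - 2z² + z³) has coefficients 3,1,-2,1,0,0,0,0 for degrees 0…7.
Multiplying by (1 + z³ + z⁶) gives running coefficients 3,1,-2,4,1,-2,4,1 for degrees 0…7.
Multiplying by (1 + z² + z³) gives running coefficients 3,1,1,8,0,0,9,0 for degrees 0…7.
Finally multiplying by (1 + z³)³, the product of all factors after the first has coefficients 3,1,1,17,3,3,42,3 for degrees 0…7.
[z⁷] = 1·3 + 2·42 + 1·3 = 90.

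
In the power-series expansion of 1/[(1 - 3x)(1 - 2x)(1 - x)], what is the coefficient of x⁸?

Partial fractions give a closed form: a_n = (9/2)·3^n + (-4)·2^n + (1/2)·1^n.
At n = 8: a_8 = 28501.

28501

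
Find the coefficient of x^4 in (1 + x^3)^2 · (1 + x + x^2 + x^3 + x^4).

(1 + x^3)^2 has coefficients 1,0,0,2,0 for degrees 0…4.
(1 + x + x^2 + x^3 + x^4) has coefficients 1,1,1,1,1 for degrees 0…4.
[x^4] = 1·1 + 2·1 = 3.

3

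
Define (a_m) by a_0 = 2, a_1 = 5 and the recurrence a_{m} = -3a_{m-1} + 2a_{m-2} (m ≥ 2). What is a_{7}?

The ordinary generating function has denominator 1 + 3x - 2x^2.
Iterating the recurrence: a_0,…,a_{7} = 2, 5, -11, 43, -151, 539, -1919, 6835.

6835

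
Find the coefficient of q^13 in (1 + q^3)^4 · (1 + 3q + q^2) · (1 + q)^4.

(1 + q^3)^4 has coefficients 1,0,0,4,0,0,6,0,0,4,0,0,1 for degrees 0…12.
(1 + 3q + q^2) has coefficients 1,3,1,0,0,0,0,0,0,0,0,0,0,0 for degrees 0…13.
Finally multiplying by (1 + q)^4, the product of all factors after the first has coefficients 1,7,19,26,19,7,1,0,0,0,0,0,0,0 for degrees 0…13.
[q^13] = 1·0 + 4·0 + 6·0 + 4·19 + 1·7 = 83.

83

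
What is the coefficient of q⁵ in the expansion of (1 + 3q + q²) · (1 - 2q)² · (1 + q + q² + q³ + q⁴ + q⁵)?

5

(1 + 3q + q²) has coefficients 1,3,1 for degrees 0…2.
(1 - 2q)² has coefficients 1,-4,4,0,0,0 for degrees 0…5.
Finally multiplying by (1 + q + q² + q³ + q⁴ + q⁵), the product of all factors after the first has coefficients 1,-3,1,1,1,1 for degrees 0…5.
[q⁵] = 1·1 + 3·1 + 1·1 = 5.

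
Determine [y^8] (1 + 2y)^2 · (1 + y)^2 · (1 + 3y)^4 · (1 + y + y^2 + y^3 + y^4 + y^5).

(1 + 2y)^2 has coefficients 1,4,4 for degrees 0…2.
(1 + y)^2 has coefficients 1,2,1,0,0,0,0,0,0 for degrees 0…8.
Multiplying by (1 + 3y)^4 gives running coefficients 1,14,79,228,351,270,81,0,0 for degrees 0…8.
Finally multiplying by (1 + y + y^2 + y^3 + y^4 + y^5), the product of all factors after the first has coefficients 1,15,94,322,673,943,1023,1009,930 for degrees 0…8.
[y^8] = 1·930 + 4·1009 + 4·1023 = 9058.

9058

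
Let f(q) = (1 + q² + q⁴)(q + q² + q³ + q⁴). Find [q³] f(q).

2

(1 + q² + q⁴) has coefficients 1,0,1,0 for degrees 0…3.
(q + q² + q³ + q⁴) has coefficients 0,1,1,1 for degrees 0…3.
[q³] = 1·1 + 1·1 = 2.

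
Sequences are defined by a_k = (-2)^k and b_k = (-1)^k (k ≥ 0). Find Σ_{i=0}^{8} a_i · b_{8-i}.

Write out a_i and b_{8-i} for i = 0,…,8 and sum the products.
Σ = 1·1 − 2·(-1) + 4·1 − 8·(-1) + 16·1 − 32·(-1) + 64·1 − 128·(-1) + 256·1 = 511.

511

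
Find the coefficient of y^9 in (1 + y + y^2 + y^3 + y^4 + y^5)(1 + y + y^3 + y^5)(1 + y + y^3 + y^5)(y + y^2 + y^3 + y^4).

43

(1 + y + y^2 + y^3 + y^4 + y^5) has coefficients 1,1,1,1,1,1 for degrees 0…5.
(1 + y + y^3 + y^5) has coefficients 1,1,0,1,0,1,0,0,0,0 for degrees 0…9.
Multiplying by (1 + y + y^3 + y^5) gives running coefficients 1,2,1,2,2,2,3,0,2,0 for degrees 0…9.
Finally multiplying by (y + y^2 + y^3 + y^4), the product of all factors after the first has coefficients 0,1,3,4,6,7,7,9,7,7 for degrees 0…9.
[y^9] = 1·7 + 1·7 + 1·9 + 1·7 + 1·7 + 1·6 = 43.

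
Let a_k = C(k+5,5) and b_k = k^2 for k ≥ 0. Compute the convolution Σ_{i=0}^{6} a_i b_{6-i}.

1782

The convolution is the t^6 coefficient of A(t)B(t).
Σ = 1·36 + 6·25 + 21·16 + 56·9 + 126·4 + 252·1 + 462·0 = 1782.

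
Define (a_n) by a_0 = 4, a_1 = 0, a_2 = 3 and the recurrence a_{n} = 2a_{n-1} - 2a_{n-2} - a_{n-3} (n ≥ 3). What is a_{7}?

-16

The ordinary generating function has denominator 1 - 2y + 2y^2 + y^3.
Iterating the recurrence: a_0,…,a_{7} = 4, 0, 3, 2, -2, -11, -20, -16.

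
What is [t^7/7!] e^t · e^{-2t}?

-1

The EGF product rule gives c_7 = Σ_{k_1+k_2=7} C(7; k_1,k_2) · ∏ g_i(k_i), where e^t gives (1)^k; e^{-2t} gives (-2)^k.
g_1(k) for k = 0…7: 1, 1, 1, 1, 1, 1, 1, 1.
g_2(k) for k = 0…7: 1, -2, 4, -8, 16, -32, 64, -128.
c_7 = Σ_k C(7,k)·g_1(k)·g_2(7−k) = 1·1·(-128) + 7·1·64 + 21·1·(-32) + 35·1·16 + 35·1·(-8) + 21·1·4 + 7·1·(-2) + 1·1·1 = −128 + 448 − 672 + 560 − 280 + 84 − 14 + 1 = -1.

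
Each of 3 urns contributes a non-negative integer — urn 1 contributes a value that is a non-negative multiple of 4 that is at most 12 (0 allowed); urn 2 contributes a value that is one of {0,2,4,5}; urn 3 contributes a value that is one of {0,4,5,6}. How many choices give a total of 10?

5

The generating function for the choices is (1 + q⁴ + q⁸ + q¹²)·(1 + q² + q⁴ + q⁵)·(1 + q⁴ + q⁵ + q⁶); the count is [q¹⁰].
(1 + q⁴ + q⁸ + q¹²) has coefficients 1,0,0,0,1,0,0,0,1,0,0 for degrees 0…10.
(1 + q² + q⁴ + q⁵) has coefficients 1,0,1,0,1,1,0,0,0,0,0 for degrees 0…10.
Finally multiplying by (1 + q⁴ + q⁵ + q⁶), the product of all factors after the first has coefficients 1,0,1,0,2,2,2,1,2,2,2 for degrees 0…10.
[q¹⁰] = 1·2 + 1·2 + 1·1 = 5.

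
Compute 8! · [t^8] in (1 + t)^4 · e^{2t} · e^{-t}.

3393

The EGF product rule gives c_8 = Σ_{k_1+k_2+k_3=8} C(8; k_1,k_2,k_3) · ∏ g_i(k_i), where (1+t)^4 gives the falling factorial (4)_k; e^{2t} gives (2)^k; e^{-t} gives (-1)^k.
g_1(k) for k = 0…8: 1, 4, 12, 24, 24, 0, 0, 0, 0.
g_2(k) for k = 0…8: 1, 2, 4, 8, 16, 32, 64, 128, 256.
g_3(k) for k = 0…8: 1, -1, 1, -1, 1, -1, 1, -1, 1.
First combine the last two factors: h(k) = Σ_j C(k,j)·g_2(j)·g_3(k−j) for k = 0…8: 1, 1, 1, 1, 1, 1, 1, 1, 1.
c_8 = Σ_k C(8,k)·g_1(k)·h(8−k) = 1·1·1 + 8·4·1 + 28·12·1 + 56·24·1 + 70·24·1 = 1 + 32 + 336 + 1344 + 1680 = 3393.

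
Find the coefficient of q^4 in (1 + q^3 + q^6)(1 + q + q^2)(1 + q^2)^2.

4

(1 + q^3 + q^6) has coefficients 1,0,0,1,0 for degrees 0…4.
(1 + q + q^2) has coefficients 1,1,1,0,0 for degrees 0…4.
Finally multiplying by (1 + q^2)^2, the product of all factors after the first has coefficients 1,1,3,2,3 for degrees 0…4.
[q^4] = 1·3 + 1·1 = 4.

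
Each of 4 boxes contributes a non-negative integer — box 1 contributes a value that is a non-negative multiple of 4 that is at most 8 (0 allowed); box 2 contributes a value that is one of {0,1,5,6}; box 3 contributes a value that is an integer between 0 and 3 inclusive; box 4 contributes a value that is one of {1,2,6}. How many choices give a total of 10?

10

The generating function for the choices is (1 + x⁴ + x⁸)·(1 + x + x⁵ + x⁶)·(1 + x + x² + x³)·(x + x² + x⁶); the count is [x¹⁰].
(1 + x⁴ + x⁸) has coefficients 1,0,0,0,1,0,0,0,1 for degrees 0…8.
(1 + x + x⁵ + x⁶) has coefficients 1,1,0,0,0,1,1,0,0,0,0 for degrees 0…10.
Multiplying by (1 + x + x² + x³) gives running coefficients 1,2,2,2,1,1,2,2,2,1,0 for degrees 0…10.
Finally multiplying by (x + x² + x⁶), the product of all factors after the first has coefficients 0,1,3,4,4,3,3,5,6,6,4 for degrees 0…10.
[x¹⁰] = 1·4 + 1·3 + 1·3 = 10.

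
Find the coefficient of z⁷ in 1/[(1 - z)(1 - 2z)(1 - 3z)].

The denominator gives the recurrence a_n = 6a_(n−1) − 11a_(n−2) + 6a_(n−3) for n ≥ 3; the numerator fixes a_0 = 1, a_1 = 6, a_2 = 25.
Iterating: 1, 6, 25, 90, 301, 966, 3025, 9330, so a_7 = 9330.

9330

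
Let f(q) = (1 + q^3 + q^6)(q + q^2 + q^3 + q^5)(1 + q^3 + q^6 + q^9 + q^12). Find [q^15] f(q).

3

(1 + q^3 + q^6) has coefficients 1,0,0,1,0,0,1 for degrees 0…6.
(q + q^2 + q^3 + q^5) has coefficients 0,1,1,1,0,1,0,0,0,0,0,0,0,0,0,0 for degrees 0…15.
Finally multiplying by (1 + q^3 + q^6 + q^9 + q^12), the product of all factors after the first has coefficients 0,1,1,1,1,2,1,1,2,1,1,2,1,1,2,1 for degrees 0…15.
[q^15] = 1·1 + 1·1 + 1·1 = 3.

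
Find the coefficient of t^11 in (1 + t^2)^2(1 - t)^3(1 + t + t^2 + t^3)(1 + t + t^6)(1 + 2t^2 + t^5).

(1 + t^2)^2 has coefficients 1,0,2,0,1 for degrees 0…4.
(1 - t)^3 has coefficients 1,-3,3,-1,0,0,0,0,0,0,0,0 for degrees 0…11.
Multiplying by (1 + t + t^2 + t^3) gives running coefficients 1,-2,1,0,-1,2,-1,0,0,0,0,0 for degrees 0…11.
Multiplying by (1 + t + t^6) gives running coefficients 1,-1,-1,1,-1,1,2,-3,1,0,-1,2 for degrees 0…11.
Finally multiplying by (1 + 2t^2 + t^5), the product of all factors after the first has coefficients 1,-1,1,-1,-3,4,-1,-2,6,-7,2,4 for degrees 0…11.
[t^11] = 1·4 + 2·(-7) + 1·(-2) = -12.

-12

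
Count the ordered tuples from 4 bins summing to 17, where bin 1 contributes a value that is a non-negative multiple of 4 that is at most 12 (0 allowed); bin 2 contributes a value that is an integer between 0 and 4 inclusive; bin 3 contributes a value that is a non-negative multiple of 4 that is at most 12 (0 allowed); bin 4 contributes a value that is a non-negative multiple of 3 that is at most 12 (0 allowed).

The generating function for the choices is (1 + z^4 + z^8 + z^12)·(1 + z + z^2 + z^3 + z^4)·(1 + z^4 + z^8 + z^12)·(1 + z^3 + z^6 + z^9 + z^12); the count is [z^17].
(1 + z^4 + z^8 + z^12) has coefficients 1,0,0,0,1,0,0,0,1,0,0,0,1 for degrees 0…12.
(1 + z + z^2 + z^3 + z^4) has coefficients 1,1,1,1,1,0,0,0,0,0,0,0,0,0,0,0,0,0 for degrees 0…17.
Multiplying by (1 + z^4 + z^8 + z^12) gives running coefficients 1,1,1,1,2,1,1,1,2,1,1,1,2,1,1,1,1,0 for degrees 0…17.
Finally multiplying by (1 + z^3 + z^6 + z^9 + z^12), the product of all factors after the first has coefficients 1,1,1,2,3,2,3,4,4,4,5,5,6,6,6,6,6,5 for degrees 0…17.
[z^17] = 1·5 + 1·6 + 1·4 + 1·2 = 17.

17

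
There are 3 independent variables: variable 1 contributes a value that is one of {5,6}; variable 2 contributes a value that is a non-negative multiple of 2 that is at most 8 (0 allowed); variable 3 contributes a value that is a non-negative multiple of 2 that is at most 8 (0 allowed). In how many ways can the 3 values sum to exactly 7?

2

The generating function for the choices is (q⁵ + q⁶)·(1 + q² + q⁴ + q⁶ + q⁸)·(1 + q² + q⁴ + q⁶ + q⁸); the count is [q⁷].
(q⁵ + q⁶) has coefficients 0,0,0,0,0,1,1 for degrees 0…6.
(1 + q² + q⁴ + q⁶ + q⁸) has coefficients 1,0,1,0,1,0,1,0 for degrees 0…7.
Finally multiplying by (1 + q² + q⁴ + q⁶ + q⁸), the product of all factors after the first has coefficients 1,0,2,0,3,0,4,0 for degrees 0…7.
[q⁷] = 1·2 + 1·0 = 2.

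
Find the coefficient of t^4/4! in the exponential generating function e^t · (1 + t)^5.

501

The EGF product rule gives c_4 = Σ_{k_1+k_2=4} C(4; k_1,k_2) · ∏ g_i(k_i), where e^t gives (1)^k; (1+t)^5 gives the falling factorial (5)_k.
g_1(k) for k = 0…4: 1, 1, 1, 1, 1.
g_2(k) for k = 0…4: 1, 5, 20, 60, 120.
c_4 = Σ_k C(4,k)·g_1(k)·g_2(4−k) = 1·1·120 + 4·1·60 + 6·1·20 + 4·1·5 + 1·1·1 = 120 + 240 + 120 + 20 + 1 = 501.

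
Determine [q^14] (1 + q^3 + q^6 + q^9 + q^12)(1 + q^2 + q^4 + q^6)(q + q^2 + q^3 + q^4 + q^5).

(1 + q^3 + q^6 + q^9 + q^12) has coefficients 1,0,0,1,0,0,1,0,0,1,0,0,1 for degrees 0…12.
(1 + q^2 + q^4 + q^6) has coefficients 1,0,1,0,1,0,1,0,0,0,0,0,0,0,0 for degrees 0…14.
Finally multiplying by (q + q^2 + q^3 + q^4 + q^5), the product of all factors after the first has coefficients 0,1,1,2,2,3,2,3,2,2,1,1,0,0,0 for degrees 0…14.
[q^14] = 1·0 + 1·1 + 1·2 + 1·3 + 1·1 = 7.

7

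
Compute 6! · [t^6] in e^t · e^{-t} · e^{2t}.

The EGF product rule gives c_6 = Σ_{k_1+k_2+k_3=6} C(6; k_1,k_2,k_3) · ∏ g_i(k_i), where e^t gives (1)^k; e^{-t} gives (-1)^k; e^{2t} gives (2)^k.
g_1(k) for k = 0…6: 1, 1, 1, 1, 1, 1, 1.
g_2(k) for k = 0…6: 1, -1, 1, -1, 1, -1, 1.
g_3(k) for k = 0…6: 1, 2, 4, 8, 16, 32, 64.
First combine the last two factors: h(k) = Σ_j C(k,j)·g_2(j)·g_3(k−j) for k = 0…6: 1, 1, 1, 1, 1, 1, 1.
c_6 = Σ_k C(6,k)·g_1(k)·h(6−k) = 1·1·1 + 6·1·1 + 15·1·1 + 20·1·1 + 15·1·1 + 6·1·1 + 1·1·1 = 1 + 6 + 15 + 20 + 15 + 6 + 1 = 64.

64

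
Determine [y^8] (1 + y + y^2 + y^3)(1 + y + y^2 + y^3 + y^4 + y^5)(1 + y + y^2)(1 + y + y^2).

26

(1 + y + y^2 + y^3) has coefficients 1,1,1,1 for degrees 0…3.
(1 + y + y^2 + y^3 + y^4 + y^5) has coefficients 1,1,1,1,1,1,0,0,0 for degrees 0…8.
Multiplying by (1 + y + y^2) gives running coefficients 1,2,3,3,3,3,2,1,0 for degrees 0…8.
Finally multiplying by (1 + y + y^2), the product of all factors after the first has coefficients 1,3,6,8,9,9,8,6,3 for degrees 0…8.
[y^8] = 1·3 + 1·6 + 1·8 + 1·9 = 26.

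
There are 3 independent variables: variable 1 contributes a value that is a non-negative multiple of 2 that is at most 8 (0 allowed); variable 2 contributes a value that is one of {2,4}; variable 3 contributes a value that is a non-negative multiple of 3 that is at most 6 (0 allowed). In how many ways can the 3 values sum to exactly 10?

4

The generating function for the choices is (1 + x^2 + x^4 + x^6 + x^8)·(x^2 + x^4)·(1 + x^3 + x^6); the count is [x^10].
(1 + x^2 + x^4 + x^6 + x^8) has coefficients 1,0,1,0,1,0,1,0,1 for degrees 0…8.
(x^2 + x^4) has coefficients 0,0,1,0,1,0,0,0,0,0,0 for degrees 0…10.
Finally multiplying by (1 + x^3 + x^6), the product of all factors after the first has coefficients 0,0,1,0,1,1,0,1,1,0,1 for degrees 0…10.
[x^10] = 1·1 + 1·1 + 1·0 + 1·1 + 1·1 = 4.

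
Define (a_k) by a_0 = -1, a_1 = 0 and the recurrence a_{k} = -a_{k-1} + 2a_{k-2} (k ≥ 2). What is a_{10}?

The ordinary generating function has denominator 1 + t - 2t^2.
Iterating the recurrence: a_0,…,a_{10} = -1, 0, -2, 2, -6, 10, -22, 42, -86, 170, -342.

-342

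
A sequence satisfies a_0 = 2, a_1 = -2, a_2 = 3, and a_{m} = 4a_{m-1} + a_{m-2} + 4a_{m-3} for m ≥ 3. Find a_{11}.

The ordinary generating function has denominator 1 - 4q - q^2 - 4q^3.
Iterating the recurrence: a_0,…,a_{11} = 2, -2, 3, 18, 67, 298, 1331, 5890, 26083, 115546, 511827, 2267186.

2267186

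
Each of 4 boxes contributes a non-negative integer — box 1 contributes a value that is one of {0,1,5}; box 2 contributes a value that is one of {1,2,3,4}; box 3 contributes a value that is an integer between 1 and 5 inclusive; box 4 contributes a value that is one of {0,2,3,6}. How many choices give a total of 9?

25

The generating function for the choices is (1 + q + q⁵)·(q + q² + q³ + q⁴)·(q + q² + q³ + q⁴ + q⁵)·(1 + q² + q³ + q⁶); the count is [q⁹].
(1 + q + q⁵) has coefficients 1,1,0,0,0,1 for degrees 0…5.
(q + q² + q³ + q⁴) has coefficients 0,1,1,1,1,0,0,0,0,0 for degrees 0…9.
Multiplying by (q + q² + q³ + q⁴ + q⁵) gives running coefficients 0,0,1,2,3,4,4,3,2,1 for degrees 0…9.
Finally multiplying by (1 + q² + q³ + q⁶), the product of all factors after the first has coefficients 0,0,1,2,4,7,9,10,11,10 for degrees 0…9.
[q⁹] = 1·10 + 1·11 + 1·4 = 25.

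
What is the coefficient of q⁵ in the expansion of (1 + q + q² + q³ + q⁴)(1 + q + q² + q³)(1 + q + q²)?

(1 + q + q² + q³ + q⁴) has coefficients 1,1,1,1,1 for degrees 0…4.
(1 + q + q² + q³) has coefficients 1,1,1,1,0,0 for degrees 0…5.
Finally multiplying by (1 + q + q²), the product of all factors after the first has coefficients 1,2,3,3,2,1 for degrees 0…5.
[q⁵] = 1·1 + 1·2 + 1·3 + 1·3 + 1·2 = 11.

11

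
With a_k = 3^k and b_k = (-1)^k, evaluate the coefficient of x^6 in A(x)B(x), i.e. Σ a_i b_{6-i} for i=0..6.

This is [x^6] in the product of the two ordinary generating functions.
Σ = 1·1 + 3·(-1) + 9·1 + 27·(-1) + 81·1 + 243·(-1) + 729·1 = 547.

547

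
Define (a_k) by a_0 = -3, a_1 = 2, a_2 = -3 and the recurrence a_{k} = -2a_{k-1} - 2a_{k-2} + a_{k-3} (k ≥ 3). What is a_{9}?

The ordinary generating function has denominator 1 + 2q + 2q^2 - q^3.
Iterating the recurrence: a_0,…,a_{9} = -3, 2, -3, -1, 10, -21, 21, 10, -83, 167.

167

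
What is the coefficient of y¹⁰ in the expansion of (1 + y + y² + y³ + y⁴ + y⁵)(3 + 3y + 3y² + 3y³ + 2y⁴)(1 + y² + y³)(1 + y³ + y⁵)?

84

(1 + y + y² + y³ + y⁴ + y⁵) has coefficients 1,1,1,1,1,1 for degrees 0…5.
(3 + 3y + 3y² + 3y³ + 2y⁴) has coefficients 3,3,3,3,2,0,0,0,0,0,0 for degrees 0…10.
Multiplying by (1 + y² + y³) gives running coefficients 3,3,6,9,8,6,5,2,0,0,0 for degrees 0…10.
Finally multiplying by (1 + y³ + y⁵), the product of all factors after the first has coefficients 3,3,6,12,11,15,17,16,15,13,8 for degrees 0…10.
[y¹⁰] = 1·8 + 1·13 + 1·15 + 1·16 + 1·17 + 1·15 = 84.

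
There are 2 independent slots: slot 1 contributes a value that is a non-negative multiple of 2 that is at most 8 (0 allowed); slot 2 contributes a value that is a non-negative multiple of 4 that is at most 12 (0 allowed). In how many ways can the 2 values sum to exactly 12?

The generating function for the choices is (1 + t^2 + t^4 + t^6 + t^8)·(1 + t^4 + t^8 + t^12); the count is [t^12].
(1 + t^2 + t^4 + t^6 + t^8) has coefficients 1,0,1,0,1,0,1,0,1 for degrees 0…8.
(1 + t^4 + t^8 + t^12) has coefficients 1,0,0,0,1,0,0,0,1,0,0,0,1 for degrees 0…12.
[t^12] = 1·1 + 1·0 + 1·1 + 1·0 + 1·1 = 3.

3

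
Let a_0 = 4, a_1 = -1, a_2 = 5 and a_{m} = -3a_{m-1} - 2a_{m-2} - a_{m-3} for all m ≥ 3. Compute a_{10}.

6535

The ordinary generating function has denominator 1 + 3y + 2y^2 + y^3.
Iterating the recurrence: a_0,…,a_{10} = 4, -1, 5, -17, 42, -97, 224, -520, 1209, -2811, 6535.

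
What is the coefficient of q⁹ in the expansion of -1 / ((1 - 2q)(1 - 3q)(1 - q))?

-86526

The denominator gives the recurrence a_n = 6a_(n−1) − 11a_(n−2) + 6a_(n−3) for n ≥ 3; the numerator fixes a_0 = -1, a_1 = -6, a_2 = -25.
Iterating: -1, -6, -25, -90, -301, -966, -3025, -9330, -28501, -86526, so a_9 = -86526.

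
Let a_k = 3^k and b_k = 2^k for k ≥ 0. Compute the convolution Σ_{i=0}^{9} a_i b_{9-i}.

The convolution is the x^9 coefficient of A(x)B(x).
Σ = 1·512 + 3·256 + 9·128 + 27·64 + 81·32 + 243·16 + 729·8 + 2187·4 + 6561·2 + 19683·1 = 58025.

58025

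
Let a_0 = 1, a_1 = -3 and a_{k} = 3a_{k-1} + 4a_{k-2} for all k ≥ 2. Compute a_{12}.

The ordinary generating function has denominator 1 - 3y - 4y^2.
Iterating the recurrence: a_0,…,a_{12} = 1, -3, -5, -27, -101, -411, -1637, -6555, -26213, -104859, -419429, -1677723, -6710885.

-6710885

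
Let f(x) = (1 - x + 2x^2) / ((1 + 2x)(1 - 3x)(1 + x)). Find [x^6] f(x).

Partial fractions give a closed form: a_n = (8/5)·(-2)^n + (2/5)·3^n + (-1)·(-1)^n.
At n = 6: a_6 = 393.

393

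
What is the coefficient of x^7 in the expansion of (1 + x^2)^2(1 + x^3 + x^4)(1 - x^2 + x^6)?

(1 + x^2)^2 has coefficients 1,0,2,0,1 for degrees 0…4.
(1 + x^3 + x^4) has coefficients 1,0,0,1,1,0,0,0 for degrees 0…7.
Finally multiplying by (1 - x^2 + x^6), the product of all factors after the first has coefficients 1,0,-1,1,1,-1,0,0 for degrees 0…7.
[x^7] = 1·0 + 2·(-1) + 1·1 = -1.

-1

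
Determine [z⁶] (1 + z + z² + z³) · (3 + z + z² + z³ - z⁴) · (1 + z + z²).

3

(1 + z + z² + z³) has coefficients 1,1,1,1 for degrees 0…3.
(3 + z + z² + z³ - z⁴) has coefficients 3,1,1,1,-1,0,0 for degrees 0…6.
Finally multiplying by (1 + z + z²), the product of all factors after the first has coefficients 3,4,5,3,1,0,-1 for degrees 0…6.
[z⁶] = 1·(-1) + 1·0 + 1·1 + 1·3 = 3.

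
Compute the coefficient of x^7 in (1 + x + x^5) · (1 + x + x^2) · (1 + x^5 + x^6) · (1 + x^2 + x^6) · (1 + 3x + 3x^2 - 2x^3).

(1 + x + x^5) has coefficients 1,1,0,0,0,1 for degrees 0…5.
(1 + x + x^2) has coefficients 1,1,1,0,0,0,0,0 for degrees 0…7.
Multiplying by (1 + x^5 + x^6) gives running coefficients 1,1,1,0,0,1,2,2 for degrees 0…7.
Multiplying by (1 + x^2 + x^6) gives running coefficients 1,1,2,1,1,1,3,4 for degrees 0…7.
Finally multiplying by (1 + 3x + 3x^2 - 2x^3), the product of all factors after the first has coefficients 1,4,8,8,8,3,7,14 for degrees 0…7.
[x^7] = 1·14 + 1·7 + 1·8 = 29.

29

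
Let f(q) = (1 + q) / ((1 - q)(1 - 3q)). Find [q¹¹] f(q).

354293

Partial fractions give a closed form: a_n = (-1)·1^n + (2)·3^n.
At n = 11: a_11 = 354293.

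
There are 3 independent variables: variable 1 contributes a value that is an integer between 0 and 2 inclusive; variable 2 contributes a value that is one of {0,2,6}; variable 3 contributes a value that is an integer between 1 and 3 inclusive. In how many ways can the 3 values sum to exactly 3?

4

The generating function for the choices is (1 + y + y^2)·(1 + y^2 + y^6)·(y + y^2 + y^3); the count is [y^3].
(1 + y + y^2) has coefficients 1,1,1 for degrees 0…2.
(1 + y^2 + y^6) has coefficients 1,0,1,0 for degrees 0…3.
Finally multiplying by (y + y^2 + y^3), the product of all factors after the first has coefficients 0,1,1,2 for degrees 0…3.
[y^3] = 1·2 + 1·1 + 1·1 = 4.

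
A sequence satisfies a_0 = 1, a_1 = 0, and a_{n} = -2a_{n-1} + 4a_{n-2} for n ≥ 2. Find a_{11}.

-112640

The ordinary generating function has denominator 1 + 2y - 4y^2.
Iterating the recurrence: a_0,…,a_{11} = 1, 0, 4, -8, 32, -96, 320, -1024, 3328, -10752, 34816, -112640.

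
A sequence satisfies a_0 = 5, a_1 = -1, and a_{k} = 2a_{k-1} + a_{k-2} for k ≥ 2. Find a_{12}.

14845

The ordinary generating function has denominator 1 - 2y - y^2.
Iterating the recurrence: a_0,…,a_{12} = 5, -1, 3, 5, 13, 31, 75, 181, 437, 1055, 2547, 6149, 14845.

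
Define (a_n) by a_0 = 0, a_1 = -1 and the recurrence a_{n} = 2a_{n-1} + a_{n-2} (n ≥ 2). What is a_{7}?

-169

The ordinary generating function has denominator 1 - 2q - q^2.
Iterating the recurrence: a_0,…,a_{7} = 0, -1, -2, -5, -12, -29, -70, -169.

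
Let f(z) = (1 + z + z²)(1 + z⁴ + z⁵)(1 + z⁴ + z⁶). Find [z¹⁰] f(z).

3

(1 + z + z²) has coefficients 1,1,1 for degrees 0…2.
(1 + z⁴ + z⁵) has coefficients 1,0,0,0,1,1,0,0,0,0,0 for degrees 0…10.
Finally multiplying by (1 + z⁴ + z⁶), the product of all factors after the first has coefficients 1,0,0,0,2,1,1,0,1,1,1 for degrees 0…10.
[z¹⁰] = 1·1 + 1·1 + 1·1 = 3.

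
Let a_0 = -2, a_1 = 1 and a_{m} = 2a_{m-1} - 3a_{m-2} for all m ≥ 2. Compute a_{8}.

The ordinary generating function has denominator 1 - 2t + 3t^2.
Iterating the recurrence: a_0,…,a_{8} = -2, 1, 8, 13, 2, -35, -76, -47, 134.

134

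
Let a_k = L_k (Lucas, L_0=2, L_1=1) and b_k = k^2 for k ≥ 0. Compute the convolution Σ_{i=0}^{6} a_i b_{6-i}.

220

This is [x^6] in the product of the two ordinary generating functions.
Σ = 2·36 + 1·25 + 3·16 + 4·9 + 7·4 + 11·1 + 18·0 = 220.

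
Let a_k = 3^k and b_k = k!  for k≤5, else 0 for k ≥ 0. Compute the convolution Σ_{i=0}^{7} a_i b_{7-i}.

This is [x^7] in the product of the two ordinary generating functions.
Σ = 1·0 + 3·0 + 9·120 + 27·24 + 81·6 + 243·2 + 729·1 + 2187·1 = 5616.

5616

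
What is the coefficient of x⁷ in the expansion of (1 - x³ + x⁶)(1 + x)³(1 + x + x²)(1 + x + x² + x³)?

-12

(1 - x³ + x⁶) has coefficients 1,0,0,-1,0,0,1 for degrees 0…6.
(1 + x)³ has coefficients 1,3,3,1,0,0,0,0 for degrees 0…7.
Multiplying by (1 + x + x²) gives running coefficients 1,4,7,7,4,1,0,0 for degrees 0…7.
Finally multiplying by (1 + x + x² + x³), the product of all factors after the first has coefficients 1,5,12,19,22,19,12,5 for degrees 0…7.
[x⁷] = 1·5 − 1·22 + 1·5 = -12.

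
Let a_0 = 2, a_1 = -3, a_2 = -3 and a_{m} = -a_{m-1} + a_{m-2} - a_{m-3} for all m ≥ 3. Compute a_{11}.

-90

The ordinary generating function has denominator 1 + z - z^2 + z^3.
Iterating the recurrence: a_0,…,a_{11} = 2, -3, -3, -2, 2, -1, 5, -8, 14, -27, 49, -90.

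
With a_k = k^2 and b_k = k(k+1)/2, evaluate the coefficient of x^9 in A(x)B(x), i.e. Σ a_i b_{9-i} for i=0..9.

This is [x^9] in the product of the two ordinary generating functions.
Σ = 0·45 + 1·36 + 4·28 + 9·21 + 16·15 + 25·10 + 36·6 + 49·3 + 64·1 + 81·0 = 1254.

1254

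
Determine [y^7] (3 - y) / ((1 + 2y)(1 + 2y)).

-3520

The denominator gives the recurrence a_n = −4a_(n−1) − 4a_(n−2) for n ≥ 2; the numerator fixes a_0 = 3, a_1 = -13.
Iterating: 3, -13, 40, -108, 272, -656, 1536, -3520, so a_7 = -3520.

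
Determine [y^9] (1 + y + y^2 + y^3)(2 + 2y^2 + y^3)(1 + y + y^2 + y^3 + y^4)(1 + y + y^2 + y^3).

39

(1 + y + y^2 + y^3) has coefficients 1,1,1,1 for degrees 0…3.
(2 + 2y^2 + y^3) has coefficients 2,0,2,1,0,0,0,0,0,0 for degrees 0…9.
Multiplying by (1 + y + y^2 + y^3 + y^4) gives running coefficients 2,2,4,5,5,3,3,1,0,0 for degrees 0…9.
Finally multiplying by (1 + y + y^2 + y^3), the product of all factors after the first has coefficients 2,4,8,13,16,17,16,12,7,4 for degrees 0…9.
[y^9] = 1·4 + 1·7 + 1·12 + 1·16 = 39.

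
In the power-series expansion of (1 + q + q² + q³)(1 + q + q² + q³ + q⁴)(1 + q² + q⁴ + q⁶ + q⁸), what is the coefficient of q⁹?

10

(1 + q + q² + q³) has coefficients 1,1,1,1 for degrees 0…3.
(1 + q + q² + q³ + q⁴) has coefficients 1,1,1,1,1,0,0,0,0,0 for degrees 0…9.
Finally multiplying by (1 + q² + q⁴ + q⁶ + q⁸), the product of all factors after the first has coefficients 1,1,2,2,3,2,3,2,3,2 for degrees 0…9.
[q⁹] = 1·2 + 1·3 + 1·2 + 1·3 = 10.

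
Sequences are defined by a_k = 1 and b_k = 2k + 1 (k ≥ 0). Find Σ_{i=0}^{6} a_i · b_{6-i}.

The convolution is the x^6 coefficient of A(x)B(x).
Σ = 1·13 + 1·11 + 1·9 + 1·7 + 1·5 + 1·3 + 1·1 = 49.

49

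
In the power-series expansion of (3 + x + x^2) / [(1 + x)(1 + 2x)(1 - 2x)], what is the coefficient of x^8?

The denominator gives the recurrence a_n = −a_(n−1) + 4a_(n−2) + 4a_(n−3) for n ≥ 3; the numerator fixes a_0 = 3, a_1 = -2, a_2 = 15.
Iterating: 3, -2, 15, -11, 63, -47, 255, -191, 1023, so a_8 = 1023.

1023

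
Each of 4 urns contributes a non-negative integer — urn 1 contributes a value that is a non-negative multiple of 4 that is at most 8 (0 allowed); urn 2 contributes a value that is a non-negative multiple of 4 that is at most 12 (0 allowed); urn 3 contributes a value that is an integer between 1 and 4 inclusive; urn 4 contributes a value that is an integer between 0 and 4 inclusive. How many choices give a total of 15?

The generating function for the choices is (1 + q⁴ + q⁸)·(1 + q⁴ + q⁸ + q¹²)·(q + q² + q³ + q⁴)·(1 + q + q² + q³ + q⁴); the count is [q¹⁵].
(1 + q⁴ + q⁸) has coefficients 1,0,0,0,1,0,0,0,1 for degrees 0…8.
(1 + q⁴ + q⁸ + q¹²) has coefficients 1,0,0,0,1,0,0,0,1,0,0,0,1,0,0,0 for degrees 0…15.
Multiplying by (q + q² + q³ + q⁴) gives running coefficients 0,1,1,1,1,1,1,1,1,1,1,1,1,1,1,1 for degrees 0…15.
Finally multiplying by (1 + q + q² + q³ + q⁴), the product of all factors after the first has coefficients 0,1,2,3,4,5,5,5,5,5,5,5,5,5,5,5 for degrees 0…15.
[q¹⁵] = 1·5 + 1·5 + 1·5 = 15.

15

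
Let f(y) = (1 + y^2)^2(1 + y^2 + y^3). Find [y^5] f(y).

(1 + y^2)^2 has coefficients 1,0,2,0,1 for degrees 0…4.
(1 + y^2 + y^3) has coefficients 1,0,1,1,0,0 for degrees 0…5.
[y^5] = 1·0 + 2·1 + 1·0 = 2.

2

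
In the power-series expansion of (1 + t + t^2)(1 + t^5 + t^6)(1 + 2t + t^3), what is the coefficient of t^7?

6

(1 + t + t^2) has coefficients 1,1,1 for degrees 0…2.
(1 + t^5 + t^6) has coefficients 1,0,0,0,0,1,1,0 for degrees 0…7.
Finally multiplying by (1 + 2t + t^3), the product of all factors after the first has coefficients 1,2,0,1,0,1,3,2 for degrees 0…7.
[t^7] = 1·2 + 1·3 + 1·1 = 6.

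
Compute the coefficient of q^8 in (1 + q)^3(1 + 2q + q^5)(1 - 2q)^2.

1

(1 + q)^3 has coefficients 1,3,3,1 for degrees 0…3.
(1 + 2q + q^5) has coefficients 1,2,0,0,0,1,0,0,0 for degrees 0…8.
Finally multiplying by (1 - 2q)^2, the product of all factors after the first has coefficients 1,-2,-4,8,0,1,-4,4,0 for degrees 0…8.
[q^8] = 1·0 + 3·4 + 3·(-4) + 1·1 = 1.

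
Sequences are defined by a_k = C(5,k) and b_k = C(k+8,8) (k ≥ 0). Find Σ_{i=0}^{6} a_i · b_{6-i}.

16272

This is [x^6] in the product of the two ordinary generating functions.
Σ = 1·3003 + 5·1287 + 10·495 + 10·165 + 5·45 + 1·9 + 0·1 = 16272.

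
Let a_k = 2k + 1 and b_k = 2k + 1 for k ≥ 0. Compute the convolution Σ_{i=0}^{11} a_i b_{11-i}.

The convolution is the x^11 coefficient of A(x)B(x).
Σ = 1·23 + 3·21 + 5·19 + 7·17 + 9·15 + 11·13 + 13·11 + 15·9 + 17·7 + 19·5 + 21·3 + 23·1 = 1156.

1156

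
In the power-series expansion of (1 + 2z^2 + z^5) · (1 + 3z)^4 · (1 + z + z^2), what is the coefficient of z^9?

243

(1 + 2z^2 + z^5) has coefficients 1,0,2,0,0,1 for degrees 0…5.
(1 + 3z)^4 has coefficients 1,12,54,108,81,0,0,0,0,0 for degrees 0…9.
Finally multiplying by (1 + z + z^2), the product of all factors after the first has coefficients 1,13,67,174,243,189,81,0,0,0 for degrees 0…9.
[z^9] = 1·0 + 2·0 + 1·243 = 243.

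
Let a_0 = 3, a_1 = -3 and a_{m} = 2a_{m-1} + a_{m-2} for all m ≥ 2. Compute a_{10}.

-4179

The ordinary generating function has denominator 1 - 2x - x^2.
Iterating the recurrence: a_0,…,a_{10} = 3, -3, -3, -9, -21, -51, -123, -297, -717, -1731, -4179.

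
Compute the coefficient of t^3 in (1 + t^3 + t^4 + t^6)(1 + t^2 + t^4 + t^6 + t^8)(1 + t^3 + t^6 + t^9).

(1 + t^3 + t^4 + t^6) has coefficients 1,0,0,1 for degrees 0…3.
(1 + t^2 + t^4 + t^6 + t^8) has coefficients 1,0,1,0 for degrees 0…3.
Finally multiplying by (1 + t^3 + t^6 + t^9), the product of all factors after the first has coefficients 1,0,1,1 for degrees 0…3.
[t^3] = 1·1 + 1·1 = 2.

2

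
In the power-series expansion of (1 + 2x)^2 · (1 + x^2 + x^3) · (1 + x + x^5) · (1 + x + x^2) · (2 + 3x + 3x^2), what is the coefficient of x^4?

181

(1 + 2x)^2 has coefficients 1,4,4 for degrees 0…2.
(1 + x^2 + x^3) has coefficients 1,0,1,1,0 for degrees 0…4.
Multiplying by (1 + x + x^5) gives running coefficients 1,1,1,2,1 for degrees 0…4.
Multiplying by (1 + x + x^2) gives running coefficients 1,2,3,4,4 for degrees 0…4.
Finally multiplying by (2 + 3x + 3x^2), the product of all factors after the first has coefficients 2,7,15,23,29 for degrees 0…4.
[x^4] = 1·29 + 4·23 + 4·15 = 181.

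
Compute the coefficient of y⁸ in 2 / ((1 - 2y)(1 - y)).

The denominator gives the recurrence a_n = 3a_(n−1) − 2a_(n−2) for n ≥ 2; the numerator fixes a_0 = 2, a_1 = 6.
Iterating: 2, 6, 14, 30, 62, 126, 254, 510, 1022, so a_8 = 1022.

1022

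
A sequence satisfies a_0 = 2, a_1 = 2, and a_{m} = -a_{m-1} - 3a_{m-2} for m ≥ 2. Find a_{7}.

122

The ordinary generating function has denominator 1 + q + 3q^2.
Iterating the recurrence: a_0,…,a_{7} = 2, 2, -8, 2, 22, -28, -38, 122.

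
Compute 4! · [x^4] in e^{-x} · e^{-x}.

The EGF product rule gives c_4 = Σ_{k_1+k_2=4} C(4; k_1,k_2) · ∏ g_i(k_i), where e^{-x} gives (-1)^k; e^{-x} gives (-1)^k.
g_1(k) for k = 0…4: 1, -1, 1, -1, 1.
g_2(k) for k = 0…4: 1, -1, 1, -1, 1.
c_4 = Σ_k C(4,k)·g_1(k)·g_2(4−k) = 1·1·1 + 4·(-1)·(-1) + 6·1·1 + 4·(-1)·(-1) + 1·1·1 = 1 + 4 + 6 + 4 + 1 = 16.

16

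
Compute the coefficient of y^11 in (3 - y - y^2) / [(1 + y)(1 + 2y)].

-13309

The denominator gives the recurrence a_n = −3a_(n−1) − 2a_(n−2) for n ≥ 3; the numerator fixes a_0 = 3, a_1 = -10, a_2 = 23.
Iterating: 3, -10, 23, -49, 101, -205, 413, -829, 1661, -3325, 6653, -13309, so a_11 = -13309.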